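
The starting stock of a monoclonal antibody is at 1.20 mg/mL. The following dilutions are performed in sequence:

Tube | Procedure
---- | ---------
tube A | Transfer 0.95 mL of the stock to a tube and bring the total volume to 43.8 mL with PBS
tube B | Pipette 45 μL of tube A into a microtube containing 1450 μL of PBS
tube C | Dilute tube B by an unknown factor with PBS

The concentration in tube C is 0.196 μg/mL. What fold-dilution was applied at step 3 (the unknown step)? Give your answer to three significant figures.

Step 1: 0.95 mL brought to 43.8 mL → factor 43.8/0.95 = 46.105
Step 2: 45 μL + 1450 μL = 1495 μL total → factor 1495/45 = 33.222
Step 3: unknown factor x
Product of known-step factors = 1531.7
Overall factor = 1.20 mg/mL / (0.196 μg/mL) = 6122.4
x = 6122.4 / 1531.7 = 4.00

4.00-fold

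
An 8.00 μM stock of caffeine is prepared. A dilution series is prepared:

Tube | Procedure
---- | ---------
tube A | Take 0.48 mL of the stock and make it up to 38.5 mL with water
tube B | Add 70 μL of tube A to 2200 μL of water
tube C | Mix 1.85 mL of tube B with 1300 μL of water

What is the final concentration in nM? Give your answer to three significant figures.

Step 1: 0.48 mL brought to 38.5 mL → factor 38.5/0.48 = 80.208
Step 2: 70 μL + 2200 μL = 2270 μL total → factor 2270/70 = 32.429
Step 3: 1.85 mL + 1300 μL = 3.15 mL total → factor 3.15/1.85 = 1.7027
Overall dilution factor = 80.208 × 32.429 × 1.7027 = 4428.8
Final = 8.00 μM / 4428.8 = 0.001806 μM = 1.81 nM

1.81 nM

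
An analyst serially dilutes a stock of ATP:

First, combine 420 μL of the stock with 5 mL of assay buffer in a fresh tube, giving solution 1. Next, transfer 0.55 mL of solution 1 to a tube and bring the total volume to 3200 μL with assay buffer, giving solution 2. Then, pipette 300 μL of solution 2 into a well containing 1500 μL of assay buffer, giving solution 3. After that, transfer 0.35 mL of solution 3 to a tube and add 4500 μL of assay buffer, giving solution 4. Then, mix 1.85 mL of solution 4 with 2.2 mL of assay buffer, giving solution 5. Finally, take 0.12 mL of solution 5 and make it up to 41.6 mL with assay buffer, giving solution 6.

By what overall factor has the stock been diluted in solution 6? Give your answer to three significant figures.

Step 1: 420 μL + 5 mL = 5420 μL total → factor 5420/420 = 12.905
Step 2: 0.55 mL brought to 3200 μL → factor 3.2/0.55 = 5.8182
Step 3: 300 μL + 1500 μL = 1800 μL total → factor 1800/300 = 6
Step 4: 0.35 mL + 4500 μL = 4.85 mL total → factor 4.85/0.35 = 13.857
Step 5: 1.85 mL + 2.2 mL = 4.05 mL total → factor 4.05/1.85 = 2.1892
Step 6: 0.12 mL brought to 41.6 mL → factor 41.6/0.12 = 346.67
Overall dilution factor = 12.905 × 5.8182 × 6 × 13.857 × 2.1892 × 346.67 = 4.7376 × 10^6

4.74 × 10^6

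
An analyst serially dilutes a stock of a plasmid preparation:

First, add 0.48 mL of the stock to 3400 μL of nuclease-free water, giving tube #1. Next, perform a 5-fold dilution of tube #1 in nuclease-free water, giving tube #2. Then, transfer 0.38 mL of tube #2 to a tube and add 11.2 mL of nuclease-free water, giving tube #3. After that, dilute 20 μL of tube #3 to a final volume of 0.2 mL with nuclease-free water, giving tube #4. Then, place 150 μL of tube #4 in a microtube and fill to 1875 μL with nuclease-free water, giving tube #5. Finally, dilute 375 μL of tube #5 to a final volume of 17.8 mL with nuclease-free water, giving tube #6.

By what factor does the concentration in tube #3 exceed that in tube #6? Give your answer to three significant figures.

5.93 × 10^3

Step 1: 0.48 mL + 3400 μL = 3.88 mL total → factor 3.88/0.48 = 8.0833
Step 2: 5-fold → factor 5
Step 3: 0.38 mL + 11.2 mL = 11.58 mL total → factor 11.58/0.38 = 30.474
Step 4: 20 μL brought to 0.2 mL → factor 200/20 = 10
Step 5: 150 μL brought to 1875 μL → factor 1875/150 = 12.5
Step 6: 375 μL brought to 17.8 mL → factor 17800/375 = 47.467
Dilution factor to tube #3 = 1231.6; to tube #6 = 7.3078 × 10^6
[tube #3]/[tube #6] = (factor to tube #6)/(factor to tube #3) = 7.3078 × 10^6/1231.6 = 5.93 × 10^3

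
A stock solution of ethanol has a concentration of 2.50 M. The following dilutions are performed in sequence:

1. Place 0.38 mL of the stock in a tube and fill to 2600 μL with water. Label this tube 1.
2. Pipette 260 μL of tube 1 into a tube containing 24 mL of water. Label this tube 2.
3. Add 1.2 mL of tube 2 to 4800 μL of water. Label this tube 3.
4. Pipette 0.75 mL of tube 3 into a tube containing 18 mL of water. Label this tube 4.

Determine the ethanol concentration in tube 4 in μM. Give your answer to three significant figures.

Step 1: 0.38 mL brought to 2600 μL → factor 2.6/0.38 = 6.8421
Step 2: 260 μL + 24 mL = 24260 μL total → factor 24260/260 = 93.308
Step 3: 1.2 mL + 4800 μL = 6 mL total → factor 6/1.2 = 5
Step 4: 0.75 mL + 18 mL = 18.75 mL total → factor 18.75/0.75 = 25
Overall dilution factor = 6.8421 × 93.308 × 5 × 25 = 79803
Final = 2.50 M / 79803 = 3.133 × 10^-5 M = 31.3 μM

31.3 μM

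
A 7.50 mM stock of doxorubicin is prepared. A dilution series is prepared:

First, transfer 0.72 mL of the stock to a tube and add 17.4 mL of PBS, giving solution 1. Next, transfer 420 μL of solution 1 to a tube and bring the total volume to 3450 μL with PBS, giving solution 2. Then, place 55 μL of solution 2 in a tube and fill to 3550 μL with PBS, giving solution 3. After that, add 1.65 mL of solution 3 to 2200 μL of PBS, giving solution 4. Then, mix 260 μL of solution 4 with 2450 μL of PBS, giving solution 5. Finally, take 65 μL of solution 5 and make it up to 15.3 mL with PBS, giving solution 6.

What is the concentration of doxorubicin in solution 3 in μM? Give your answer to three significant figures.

Step 1: 0.72 mL + 17.4 mL = 18.12 mL total → factor 18.12/0.72 = 25.167
Step 2: 420 μL brought to 3450 μL → factor 3450/420 = 8.2143
Step 3: 55 μL brought to 3550 μL → factor 3550/55 = 64.545
Dilution factor through solution 3 = 25.167 × 8.2143 × 64.545 = 13343
[solution 3] = 7.50 mM / 13343 = 0.0005621 mM = 0.562 μM

0.562 μM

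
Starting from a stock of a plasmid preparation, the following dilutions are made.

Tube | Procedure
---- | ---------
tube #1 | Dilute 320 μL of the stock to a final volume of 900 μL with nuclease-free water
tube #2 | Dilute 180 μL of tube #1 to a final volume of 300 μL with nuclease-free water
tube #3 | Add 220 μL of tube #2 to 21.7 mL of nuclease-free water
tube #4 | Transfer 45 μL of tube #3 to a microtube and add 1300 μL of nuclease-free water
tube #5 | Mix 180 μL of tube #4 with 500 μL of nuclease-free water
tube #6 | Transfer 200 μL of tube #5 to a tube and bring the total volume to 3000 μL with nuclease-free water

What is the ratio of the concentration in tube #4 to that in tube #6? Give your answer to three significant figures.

Step 1: 320 μL brought to 900 μL → factor 900/320 = 2.8125
Step 2: 180 μL brought to 300 μL → factor 300/180 = 1.6667
Step 3: 220 μL + 21.7 mL = 21920 μL total → factor 21920/220 = 99.636
Step 4: 45 μL + 1300 μL = 1345 μL total → factor 1345/45 = 29.889
Step 5: 180 μL + 500 μL = 680 μL total → factor 680/180 = 3.7778
Step 6: 200 μL brought to 3000 μL → factor 3000/200 = 15
Dilution factor to tube #4 = 13959; to tube #6 = 7.9104 × 10^5
[tube #4]/[tube #6] = (factor to tube #6)/(factor to tube #4) = 7.9104 × 10^5/13959 = 56.7

56.7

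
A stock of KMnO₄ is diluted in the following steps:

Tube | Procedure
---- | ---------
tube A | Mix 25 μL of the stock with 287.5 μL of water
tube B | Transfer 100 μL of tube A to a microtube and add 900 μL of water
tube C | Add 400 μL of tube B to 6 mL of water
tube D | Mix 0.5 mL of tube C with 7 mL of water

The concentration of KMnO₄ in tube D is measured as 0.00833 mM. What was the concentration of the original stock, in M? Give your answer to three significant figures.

0.250 M

Step 1: 25 μL + 287.5 μL = 312.5 μL total → factor 312.5/25 = 12.5
Step 2: 100 μL + 900 μL = 1000 μL total → factor 1000/100 = 10
Step 3: 400 μL + 6 mL = 6400 μL total → factor 6400/400 = 16
Step 4: 0.5 mL + 7 mL = 7.5 mL total → factor 7.5/0.5 = 15
Overall dilution factor = 12.5 × 10 × 16 × 15 = 30000
Stock = 0.00833 mM × 30000 = 249.9 mM = 0.250 M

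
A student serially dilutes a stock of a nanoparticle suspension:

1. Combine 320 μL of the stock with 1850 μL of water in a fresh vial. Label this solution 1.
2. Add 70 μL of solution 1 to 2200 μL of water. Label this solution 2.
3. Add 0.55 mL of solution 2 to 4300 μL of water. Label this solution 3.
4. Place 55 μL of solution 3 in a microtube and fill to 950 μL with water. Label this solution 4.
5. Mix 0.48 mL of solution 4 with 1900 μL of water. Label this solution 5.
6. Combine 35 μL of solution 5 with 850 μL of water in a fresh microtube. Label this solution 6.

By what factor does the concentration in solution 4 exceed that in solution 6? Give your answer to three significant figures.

Step 1: 320 μL + 1850 μL = 2170 μL total → factor 2170/320 = 6.7812
Step 2: 70 μL + 2200 μL = 2270 μL total → factor 2270/70 = 32.429
Step 3: 0.55 mL + 4300 μL = 4.85 mL total → factor 4.85/0.55 = 8.8182
Step 4: 55 μL brought to 950 μL → factor 950/55 = 17.273
Step 5: 0.48 mL + 1900 μL = 2.38 mL total → factor 2.38/0.48 = 4.9583
Step 6: 35 μL + 850 μL = 885 μL total → factor 885/35 = 25.286
Dilution factor to solution 4 = 33495; to solution 6 = 4.1994 × 10^6
[solution 4]/[solution 6] = (factor to solution 6)/(factor to solution 4) = 4.1994 × 10^6/33495 = 125

125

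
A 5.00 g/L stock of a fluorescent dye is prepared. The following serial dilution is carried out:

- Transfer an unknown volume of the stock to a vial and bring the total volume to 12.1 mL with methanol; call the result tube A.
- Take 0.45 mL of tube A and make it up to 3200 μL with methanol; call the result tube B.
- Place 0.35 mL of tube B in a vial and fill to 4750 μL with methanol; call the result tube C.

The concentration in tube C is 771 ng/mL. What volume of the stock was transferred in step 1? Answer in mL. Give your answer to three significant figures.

Step 1: v brought to 12.1 mL → factor = 12.1 mL/v
Step 2: 0.45 mL brought to 3200 μL → factor 3.2/0.45 = 7.1111
Step 3: 0.35 mL brought to 4750 μL → factor 4.75/0.35 = 13.571
Product of known-step factors = 96.508
Overall factor = 5.00 g/L / (771 ng/mL) = 6485.1
Step-1 factor = 6485.1 / 96.508 = 67.197
v = 12.1 mL / 67.197 = 0.180 mL

0.180 mL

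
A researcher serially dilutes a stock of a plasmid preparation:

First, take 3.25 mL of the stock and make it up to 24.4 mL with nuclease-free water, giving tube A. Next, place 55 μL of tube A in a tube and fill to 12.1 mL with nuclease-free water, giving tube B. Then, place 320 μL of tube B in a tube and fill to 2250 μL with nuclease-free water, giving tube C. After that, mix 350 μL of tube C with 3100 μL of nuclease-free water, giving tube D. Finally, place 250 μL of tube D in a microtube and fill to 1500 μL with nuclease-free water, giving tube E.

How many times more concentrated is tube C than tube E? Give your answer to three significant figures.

59.1

Step 1: 3.25 mL brought to 24.4 mL → factor 24.4/3.25 = 7.5077
Step 2: 55 μL brought to 12.1 mL → factor 12100/55 = 220
Step 3: 320 μL brought to 2250 μL → factor 2250/320 = 7.0312
Step 4: 350 μL + 3100 μL = 3450 μL total → factor 3450/350 = 9.8571
Step 5: 250 μL brought to 1500 μL → factor 1500/250 = 6
Dilution factor to tube C = 11613; to tube E = 6.8685 × 10^5
[tube C]/[tube E] = (factor to tube E)/(factor to tube C) = 6.8685 × 10^5/11613 = 59.1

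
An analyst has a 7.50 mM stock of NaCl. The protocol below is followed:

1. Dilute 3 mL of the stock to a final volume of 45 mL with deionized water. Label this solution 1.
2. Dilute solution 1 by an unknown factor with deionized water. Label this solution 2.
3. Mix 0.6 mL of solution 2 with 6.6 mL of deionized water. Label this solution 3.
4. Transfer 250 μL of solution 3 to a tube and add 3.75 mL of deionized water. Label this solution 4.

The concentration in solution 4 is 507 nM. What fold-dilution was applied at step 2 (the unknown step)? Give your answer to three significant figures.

Step 1: 3 mL brought to 45 mL → factor 45/3 = 15
Step 2: unknown factor x
Step 3: 0.6 mL + 6.6 mL = 7.2 mL total → factor 7.2/0.6 = 12
Step 4: 250 μL + 3.75 mL = 4000 μL total → factor 4000/250 = 16
Product of known-step factors = 2880
Overall factor = 7.50 mM / (507 nM) = 14793
x = 14793 / 2880 = 5.14

5.14-fold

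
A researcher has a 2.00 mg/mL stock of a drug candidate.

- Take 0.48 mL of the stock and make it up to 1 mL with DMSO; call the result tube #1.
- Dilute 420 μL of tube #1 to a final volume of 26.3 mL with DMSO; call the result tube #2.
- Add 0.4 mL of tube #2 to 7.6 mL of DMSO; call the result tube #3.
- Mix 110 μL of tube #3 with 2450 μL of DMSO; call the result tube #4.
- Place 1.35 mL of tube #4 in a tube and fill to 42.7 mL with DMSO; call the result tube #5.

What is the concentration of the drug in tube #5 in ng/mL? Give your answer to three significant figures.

1.04 ng/mL

Step 1: 0.48 mL brought to 1 mL → factor 1/0.48 = 2.0833
Step 2: 420 μL brought to 26.3 mL → factor 26300/420 = 62.619
Step 3: 0.4 mL + 7.6 mL = 8 mL total → factor 8/0.4 = 20
Step 4: 110 μL + 2450 μL = 2560 μL total → factor 2560/110 = 23.273
Step 5: 1.35 mL brought to 42.7 mL → factor 42.7/1.35 = 31.63
Overall dilution factor = 2.0833 × 62.619 × 20 × 23.273 × 31.63 = 1.9206 × 10^6
Final = 2.00 mg/mL / 1.9206 × 10^6 = 1.041 × 10^-6 mg/mL = 1.04 ng/mL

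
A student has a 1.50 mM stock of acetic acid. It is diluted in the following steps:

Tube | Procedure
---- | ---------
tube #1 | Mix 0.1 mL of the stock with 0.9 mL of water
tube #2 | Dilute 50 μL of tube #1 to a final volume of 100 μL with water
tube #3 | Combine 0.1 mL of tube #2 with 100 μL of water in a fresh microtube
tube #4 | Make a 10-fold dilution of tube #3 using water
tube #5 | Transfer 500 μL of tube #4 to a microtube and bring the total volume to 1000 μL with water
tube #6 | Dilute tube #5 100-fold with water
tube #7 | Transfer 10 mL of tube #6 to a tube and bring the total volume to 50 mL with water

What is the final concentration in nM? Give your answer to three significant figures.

Step 1: 0.1 mL + 0.9 mL = 1 mL total → factor 1/0.1 = 10
Step 2: 50 μL brought to 100 μL → factor 100/50 = 2
Step 3: 0.1 mL + 100 μL = 0.2 mL total → factor 0.2/0.1 = 2
Step 4: 10-fold → factor 10
Step 5: 500 μL brought to 1000 μL → factor 1000/500 = 2
Step 6: 100-fold → factor 100
Step 7: 10 mL brought to 50 mL → factor 50/10 = 5
Overall dilution factor = 10 × 2 × 2 × 10 × 2 × 100 × 5 = 4 × 10^5
Final = 1.50 mM / 4 × 10^5 = 3.750 × 10^-6 mM = 3.75 nM

3.75 nM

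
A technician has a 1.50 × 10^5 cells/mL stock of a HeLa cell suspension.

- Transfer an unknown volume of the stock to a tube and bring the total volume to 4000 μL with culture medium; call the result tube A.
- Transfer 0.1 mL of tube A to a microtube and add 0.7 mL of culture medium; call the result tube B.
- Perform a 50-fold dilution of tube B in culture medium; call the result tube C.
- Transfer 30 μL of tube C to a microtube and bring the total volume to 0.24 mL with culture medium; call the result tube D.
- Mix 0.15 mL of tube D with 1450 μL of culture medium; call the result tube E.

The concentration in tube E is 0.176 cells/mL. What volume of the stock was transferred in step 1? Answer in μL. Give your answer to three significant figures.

160 μL

Step 1: v brought to 4000 μL → factor = 4000 μL/v
Step 2: 0.1 mL + 0.7 mL = 0.8 mL total → factor 0.8/0.1 = 8
Step 3: 50-fold → factor 50
Step 4: 30 μL brought to 0.24 mL → factor 240/30 = 8
Step 5: 0.15 mL + 1450 μL = 1.6 mL total → factor 1.6/0.15 = 10.667
Product of known-step factors = 34133
Overall factor = 1.50 × 10^5 cells/mL / (0.176 cells/mL) = 8.5227 × 10^5
Step-1 factor = 8.5227 × 10^5 / 34133 = 24.969
v = 4000 μL / 24.969 = 160 μL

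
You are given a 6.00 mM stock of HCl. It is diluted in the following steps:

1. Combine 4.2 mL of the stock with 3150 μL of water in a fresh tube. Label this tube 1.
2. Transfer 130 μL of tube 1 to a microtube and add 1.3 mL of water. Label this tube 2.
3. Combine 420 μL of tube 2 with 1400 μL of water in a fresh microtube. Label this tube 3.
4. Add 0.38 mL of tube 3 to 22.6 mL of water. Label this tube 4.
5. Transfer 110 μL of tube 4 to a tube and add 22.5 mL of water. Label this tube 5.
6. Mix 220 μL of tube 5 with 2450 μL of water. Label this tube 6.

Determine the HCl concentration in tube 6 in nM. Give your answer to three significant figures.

0.477 nM

Step 1: 4.2 mL + 3150 μL = 7.35 mL total → factor 7.35/4.2 = 1.75
Step 2: 130 μL + 1.3 mL = 1430 μL total → factor 1430/130 = 11
Step 3: 420 μL + 1400 μL = 1820 μL total → factor 1820/420 = 4.3333
Step 4: 0.38 mL + 22.6 mL = 22.98 mL total → factor 22.98/0.38 = 60.474
Step 5: 110 μL + 22.5 mL = 22610 μL total → factor 22610/110 = 205.55
Step 6: 220 μL + 2450 μL = 2670 μL total → factor 2670/220 = 12.136
Overall dilution factor = 1.75 × 11 × 4.3333 × 60.474 × 205.55 × 12.136 = 1.2584 × 10^7
Final = 6.00 mM / 1.2584 × 10^7 = 4.768 × 10^-7 mM = 0.477 nM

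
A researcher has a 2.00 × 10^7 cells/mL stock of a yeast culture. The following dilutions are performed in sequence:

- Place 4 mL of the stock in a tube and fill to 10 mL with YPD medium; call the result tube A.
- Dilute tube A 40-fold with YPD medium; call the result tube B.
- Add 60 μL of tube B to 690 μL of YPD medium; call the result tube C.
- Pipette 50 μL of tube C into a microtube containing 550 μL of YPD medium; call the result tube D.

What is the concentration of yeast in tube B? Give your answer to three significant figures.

2.00 × 10^5 cells/mL

Step 1: 4 mL brought to 10 mL → factor 10/4 = 2.5
Step 2: 40-fold → factor 40
Dilution factor through tube B = 2.5 × 40 = 100
[tube B] = 2.00 × 10^7 cells/mL / 100 = 2.00 × 10^5 cells/mL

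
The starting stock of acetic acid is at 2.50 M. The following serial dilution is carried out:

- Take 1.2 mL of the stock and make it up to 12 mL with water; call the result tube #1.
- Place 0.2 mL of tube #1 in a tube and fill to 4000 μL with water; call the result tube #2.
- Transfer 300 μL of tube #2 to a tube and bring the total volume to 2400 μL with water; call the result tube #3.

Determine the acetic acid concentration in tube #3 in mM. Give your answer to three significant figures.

1.56 mM

Step 1: 1.2 mL brought to 12 mL → factor 12/1.2 = 10
Step 2: 0.2 mL brought to 4000 μL → factor 4/0.2 = 20
Step 3: 300 μL brought to 2400 μL → factor 2400/300 = 8
Overall dilution factor = 10 × 20 × 8 = 1600
Final = 2.50 M / 1600 = 0.001563 M = 1.56 mM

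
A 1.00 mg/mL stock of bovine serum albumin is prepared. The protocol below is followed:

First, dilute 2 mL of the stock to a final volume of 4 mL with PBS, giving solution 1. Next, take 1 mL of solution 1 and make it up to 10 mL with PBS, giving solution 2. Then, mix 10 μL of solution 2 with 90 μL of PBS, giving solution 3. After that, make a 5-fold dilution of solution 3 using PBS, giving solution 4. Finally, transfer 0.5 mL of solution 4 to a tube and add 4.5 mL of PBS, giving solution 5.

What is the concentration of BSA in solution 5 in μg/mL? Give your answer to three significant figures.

Step 1: 2 mL brought to 4 mL → factor 4/2 = 2
Step 2: 1 mL brought to 10 mL → factor 10/1 = 10
Step 3: 10 μL + 90 μL = 100 μL total → factor 100/10 = 10
Step 4: 5-fold → factor 5
Step 5: 0.5 mL + 4.5 mL = 5 mL total → factor 5/0.5 = 10
Overall dilution factor = 2 × 10 × 10 × 5 × 10 = 10000
Final = 1.00 mg/mL / 10000 = 0.0001000 mg/mL = 0.100 μg/mL

0.100 μg/mL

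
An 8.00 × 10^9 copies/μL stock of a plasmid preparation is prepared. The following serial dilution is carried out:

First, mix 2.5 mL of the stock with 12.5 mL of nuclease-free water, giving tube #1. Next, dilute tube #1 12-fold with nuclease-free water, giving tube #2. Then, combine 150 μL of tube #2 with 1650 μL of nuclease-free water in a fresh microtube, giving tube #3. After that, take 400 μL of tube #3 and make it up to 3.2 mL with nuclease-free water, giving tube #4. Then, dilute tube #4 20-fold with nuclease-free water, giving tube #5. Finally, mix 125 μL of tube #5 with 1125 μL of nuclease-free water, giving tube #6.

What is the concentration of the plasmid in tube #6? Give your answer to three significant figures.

Step 1: 2.5 mL + 12.5 mL = 15 mL total → factor 15/2.5 = 6
Step 2: 12-fold → factor 12
Step 3: 150 μL + 1650 μL = 1800 μL total → factor 1800/150 = 12
Step 4: 400 μL brought to 3.2 mL → factor 3200/400 = 8
Step 5: 20-fold → factor 20
Step 6: 125 μL + 1125 μL = 1250 μL total → factor 1250/125 = 10
Overall dilution factor = 6 × 12 × 12 × 8 × 20 × 10 = 1.3824 × 10^6
Final = 8.00 × 10^9 copies/μL / 1.3824 × 10^6 = 5.79 × 10^3 copies/μL

5.79 × 10^3 copies/μL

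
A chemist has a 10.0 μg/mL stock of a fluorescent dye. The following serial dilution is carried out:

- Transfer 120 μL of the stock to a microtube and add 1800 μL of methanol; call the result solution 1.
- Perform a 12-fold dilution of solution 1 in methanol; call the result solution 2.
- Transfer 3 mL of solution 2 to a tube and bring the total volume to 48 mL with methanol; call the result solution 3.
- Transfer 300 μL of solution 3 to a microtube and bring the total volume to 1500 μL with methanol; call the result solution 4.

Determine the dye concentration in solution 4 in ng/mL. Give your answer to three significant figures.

0.651 ng/mL

Step 1: 120 μL + 1800 μL = 1920 μL total → factor 1920/120 = 16
Step 2: 12-fold → factor 12
Step 3: 3 mL brought to 48 mL → factor 48/3 = 16
Step 4: 300 μL brought to 1500 μL → factor 1500/300 = 5
Overall dilution factor = 16 × 12 × 16 × 5 = 15360
Final = 10.0 μg/mL / 15360 = 0.0006510 μg/mL = 0.651 ng/mL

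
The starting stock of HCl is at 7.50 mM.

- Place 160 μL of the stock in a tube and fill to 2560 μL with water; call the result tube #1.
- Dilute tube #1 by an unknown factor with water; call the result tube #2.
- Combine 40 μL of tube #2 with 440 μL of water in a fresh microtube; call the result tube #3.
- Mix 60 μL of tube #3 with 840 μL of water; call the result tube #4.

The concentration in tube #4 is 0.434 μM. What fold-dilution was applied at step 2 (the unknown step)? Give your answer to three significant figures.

Step 1: 160 μL brought to 2560 μL → factor 2560/160 = 16
Step 2: unknown factor x
Step 3: 40 μL + 440 μL = 480 μL total → factor 480/40 = 12
Step 4: 60 μL + 840 μL = 900 μL total → factor 900/60 = 15
Product of known-step factors = 2880
Overall factor = 7.50 mM / (0.434 μM) = 17281
x = 17281 / 2880 = 6.00

6.00-fold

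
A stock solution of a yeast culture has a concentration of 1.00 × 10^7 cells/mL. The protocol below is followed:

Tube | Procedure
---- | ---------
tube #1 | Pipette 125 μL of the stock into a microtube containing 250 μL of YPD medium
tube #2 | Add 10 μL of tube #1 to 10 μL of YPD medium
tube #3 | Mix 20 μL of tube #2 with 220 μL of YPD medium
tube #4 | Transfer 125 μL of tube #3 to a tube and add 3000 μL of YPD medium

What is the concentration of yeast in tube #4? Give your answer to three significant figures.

5.56 × 10^3 cells/mL

Step 1: 125 μL + 250 μL = 375 μL total → factor 375/125 = 3
Step 2: 10 μL + 10 μL = 20 μL total → factor 20/10 = 2
Step 3: 20 μL + 220 μL = 240 μL total → factor 240/20 = 12
Step 4: 125 μL + 3000 μL = 3125 μL total → factor 3125/125 = 25
Overall dilution factor = 3 × 2 × 12 × 25 = 1800
Final = 1.00 × 10^7 cells/mL / 1800 = 5.56 × 10^3 cells/mL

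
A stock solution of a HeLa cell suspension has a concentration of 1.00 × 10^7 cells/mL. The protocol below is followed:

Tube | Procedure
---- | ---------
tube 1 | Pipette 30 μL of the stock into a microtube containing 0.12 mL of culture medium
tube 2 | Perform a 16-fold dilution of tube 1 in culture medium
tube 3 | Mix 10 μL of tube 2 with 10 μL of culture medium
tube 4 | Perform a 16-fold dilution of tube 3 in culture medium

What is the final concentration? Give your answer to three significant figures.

3.91 × 10^3 cells/mL

Step 1: 30 μL + 0.12 mL = 150 μL total → factor 150/30 = 5
Step 2: 16-fold → factor 16
Step 3: 10 μL + 10 μL = 20 μL total → factor 20/10 = 2
Step 4: 16-fold → factor 16
Overall dilution factor = 5 × 16 × 2 × 16 = 2560
Final = 1.00 × 10^7 cells/mL / 2560 = 3.91 × 10^3 cells/mL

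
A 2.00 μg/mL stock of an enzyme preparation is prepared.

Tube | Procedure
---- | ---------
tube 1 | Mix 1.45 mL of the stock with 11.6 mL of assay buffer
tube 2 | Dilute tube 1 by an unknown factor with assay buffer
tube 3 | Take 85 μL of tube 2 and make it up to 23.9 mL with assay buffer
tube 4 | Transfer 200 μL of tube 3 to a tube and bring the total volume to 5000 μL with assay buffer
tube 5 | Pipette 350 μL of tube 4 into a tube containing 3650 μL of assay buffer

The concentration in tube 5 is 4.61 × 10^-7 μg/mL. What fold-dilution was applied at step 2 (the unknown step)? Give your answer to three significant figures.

Step 1: 1.45 mL + 11.6 mL = 13.05 mL total → factor 13.05/1.45 = 9
Step 2: unknown factor x
Step 3: 85 μL brought to 23.9 mL → factor 23900/85 = 281.18
Step 4: 200 μL brought to 5000 μL → factor 5000/200 = 25
Step 5: 350 μL + 3650 μL = 4000 μL total → factor 4000/350 = 11.429
Product of known-step factors = 7.2303 × 10^5
Overall factor = 2.00 μg/mL / (4.61 × 10^-7 μg/mL) = 4.3384 × 10^6
x = 4.3384 × 10^6 / 7.2303 × 10^5 = 6.00

6.00-fold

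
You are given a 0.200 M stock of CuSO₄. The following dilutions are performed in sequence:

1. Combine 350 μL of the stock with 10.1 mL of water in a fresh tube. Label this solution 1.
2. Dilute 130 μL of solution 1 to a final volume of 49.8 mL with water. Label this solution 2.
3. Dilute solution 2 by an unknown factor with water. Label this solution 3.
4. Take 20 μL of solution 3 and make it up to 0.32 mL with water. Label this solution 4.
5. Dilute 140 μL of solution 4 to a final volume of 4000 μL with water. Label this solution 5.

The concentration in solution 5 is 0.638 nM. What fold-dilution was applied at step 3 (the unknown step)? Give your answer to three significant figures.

Step 1: 350 μL + 10.1 mL = 10450 μL total → factor 10450/350 = 29.857
Step 2: 130 μL brought to 49.8 mL → factor 49800/130 = 383.08
Step 3: unknown factor x
Step 4: 20 μL brought to 0.32 mL → factor 320/20 = 16
Step 5: 140 μL brought to 4000 μL → factor 4000/140 = 28.571
Product of known-step factors = 5.2286 × 10^6
Overall factor = 0.200 M / (0.638 nM) = 3.1348 × 10^8
x = 3.1348 × 10^8 / 5.2286 × 10^6 = 60.0

60.0-fold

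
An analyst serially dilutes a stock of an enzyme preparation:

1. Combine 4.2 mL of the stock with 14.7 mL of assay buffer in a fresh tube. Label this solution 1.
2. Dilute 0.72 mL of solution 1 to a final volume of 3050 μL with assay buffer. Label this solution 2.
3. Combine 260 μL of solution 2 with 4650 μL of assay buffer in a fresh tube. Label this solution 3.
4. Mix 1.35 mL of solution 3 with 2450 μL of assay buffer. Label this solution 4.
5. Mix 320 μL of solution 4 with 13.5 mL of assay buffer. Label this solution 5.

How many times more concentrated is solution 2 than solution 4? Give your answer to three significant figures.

53.2

Step 1: 4.2 mL + 14.7 mL = 18.9 mL total → factor 18.9/4.2 = 4.5
Step 2: 0.72 mL brought to 3050 μL → factor 3.05/0.72 = 4.2361
Step 3: 260 μL + 4650 μL = 4910 μL total → factor 4910/260 = 18.885
Step 4: 1.35 mL + 2450 μL = 3.8 mL total → factor 3.8/1.35 = 2.8148
Dilution factor to solution 2 = 19.062; to solution 4 = 1013.3
[solution 2]/[solution 4] = (factor to solution 4)/(factor to solution 2) = 1013.3/19.062 = 53.2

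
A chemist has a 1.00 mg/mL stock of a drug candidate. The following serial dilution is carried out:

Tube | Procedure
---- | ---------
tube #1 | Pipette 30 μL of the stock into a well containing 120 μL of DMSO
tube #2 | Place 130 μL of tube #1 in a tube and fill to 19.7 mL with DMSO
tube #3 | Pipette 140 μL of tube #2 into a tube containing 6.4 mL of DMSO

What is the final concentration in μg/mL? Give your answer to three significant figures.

0.0283 μg/mL

Step 1: 30 μL + 120 μL = 150 μL total → factor 150/30 = 5
Step 2: 130 μL brought to 19.7 mL → factor 19700/130 = 151.54
Step 3: 140 μL + 6.4 mL = 6540 μL total → factor 6540/140 = 46.714
Overall dilution factor = 5 × 151.54 × 46.714 = 35395
Final = 1.00 mg/mL / 35395 = 2.825 × 10^-5 mg/mL = 0.0283 μg/mL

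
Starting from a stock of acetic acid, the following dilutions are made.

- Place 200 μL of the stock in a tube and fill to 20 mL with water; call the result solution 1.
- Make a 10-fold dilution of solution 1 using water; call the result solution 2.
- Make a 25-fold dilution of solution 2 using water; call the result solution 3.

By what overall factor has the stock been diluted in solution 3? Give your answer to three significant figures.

Step 1: 200 μL brought to 20 mL → factor 20000/200 = 100
Step 2: 10-fold → factor 10
Step 3: 25-fold → factor 25
Overall dilution factor = 100 × 10 × 25 = 25000

2.50 × 10^4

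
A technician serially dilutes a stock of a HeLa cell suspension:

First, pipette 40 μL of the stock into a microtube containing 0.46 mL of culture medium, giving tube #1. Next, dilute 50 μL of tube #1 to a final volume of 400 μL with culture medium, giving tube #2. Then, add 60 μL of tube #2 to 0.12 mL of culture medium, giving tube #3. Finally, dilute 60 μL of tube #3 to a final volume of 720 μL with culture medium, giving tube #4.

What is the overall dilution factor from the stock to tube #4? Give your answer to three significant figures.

Step 1: 40 μL + 0.46 mL = 500 μL total → factor 500/40 = 12.5
Step 2: 50 μL brought to 400 μL → factor 400/50 = 8
Step 3: 60 μL + 0.12 mL = 180 μL total → factor 180/60 = 3
Step 4: 60 μL brought to 720 μL → factor 720/60 = 12
Overall dilution factor = 12.5 × 8 × 3 × 12 = 3600

3.60 × 10^3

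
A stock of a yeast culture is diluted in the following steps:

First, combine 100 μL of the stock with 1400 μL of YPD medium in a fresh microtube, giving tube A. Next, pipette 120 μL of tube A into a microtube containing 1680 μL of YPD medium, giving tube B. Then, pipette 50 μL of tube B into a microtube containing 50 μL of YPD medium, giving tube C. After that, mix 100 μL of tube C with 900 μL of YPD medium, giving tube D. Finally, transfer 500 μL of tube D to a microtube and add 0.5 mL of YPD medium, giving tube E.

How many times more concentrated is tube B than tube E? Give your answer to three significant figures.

40.0

Step 1: 100 μL + 1400 μL = 1500 μL total → factor 1500/100 = 15
Step 2: 120 μL + 1680 μL = 1800 μL total → factor 1800/120 = 15
Step 3: 50 μL + 50 μL = 100 μL total → factor 100/50 = 2
Step 4: 100 μL + 900 μL = 1000 μL total → factor 1000/100 = 10
Step 5: 500 μL + 0.5 mL = 1000 μL total → factor 1000/500 = 2
Dilution factor to tube B = 225; to tube E = 9000
[tube B]/[tube E] = (factor to tube E)/(factor to tube B) = 9000/225 = 40.0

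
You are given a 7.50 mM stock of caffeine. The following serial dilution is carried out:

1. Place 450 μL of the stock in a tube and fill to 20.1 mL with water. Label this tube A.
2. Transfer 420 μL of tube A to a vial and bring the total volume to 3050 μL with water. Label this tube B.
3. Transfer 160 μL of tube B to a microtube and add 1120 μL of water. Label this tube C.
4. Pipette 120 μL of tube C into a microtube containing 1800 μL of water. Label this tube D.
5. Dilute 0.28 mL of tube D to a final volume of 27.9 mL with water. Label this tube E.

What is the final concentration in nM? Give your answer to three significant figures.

1.81 nM

Step 1: 450 μL brought to 20.1 mL → factor 20100/450 = 44.667
Step 2: 420 μL brought to 3050 μL → factor 3050/420 = 7.2619
Step 3: 160 μL + 1120 μL = 1280 μL total → factor 1280/160 = 8
Step 4: 120 μL + 1800 μL = 1920 μL total → factor 1920/120 = 16
Step 5: 0.28 mL brought to 27.9 mL → factor 27.9/0.28 = 99.643
Overall dilution factor = 44.667 × 7.2619 × 8 × 16 × 99.643 = 4.137 × 10^6
Final = 7.50 mM / 4.137 × 10^6 = 1.813 × 10^-6 mM = 1.81 nM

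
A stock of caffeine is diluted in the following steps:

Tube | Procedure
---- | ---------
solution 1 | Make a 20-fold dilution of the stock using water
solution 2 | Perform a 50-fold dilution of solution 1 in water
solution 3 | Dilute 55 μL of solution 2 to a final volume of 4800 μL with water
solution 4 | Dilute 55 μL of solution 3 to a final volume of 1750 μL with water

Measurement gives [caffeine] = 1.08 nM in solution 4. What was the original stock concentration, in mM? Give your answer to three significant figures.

3.00 mM

Step 1: 20-fold → factor 20
Step 2: 50-fold → factor 50
Step 3: 55 μL brought to 4800 μL → factor 4800/55 = 87.273
Step 4: 55 μL brought to 1750 μL → factor 1750/55 = 31.818
Overall dilution factor = 20 × 50 × 87.273 × 31.818 = 2.7769 × 10^6
Stock = 1.08 nM × 2.7769 × 10^6 = 2.999 × 10^6 nM = 3.00 mM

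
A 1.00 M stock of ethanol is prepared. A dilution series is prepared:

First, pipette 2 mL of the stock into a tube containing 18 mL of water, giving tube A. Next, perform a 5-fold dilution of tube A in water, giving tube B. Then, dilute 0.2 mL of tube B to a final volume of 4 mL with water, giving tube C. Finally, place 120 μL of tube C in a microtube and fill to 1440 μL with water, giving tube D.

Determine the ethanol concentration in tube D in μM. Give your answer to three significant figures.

83.3 μM

Step 1: 2 mL + 18 mL = 20 mL total → factor 20/2 = 10
Step 2: 5-fold → factor 5
Step 3: 0.2 mL brought to 4 mL → factor 4/0.2 = 20
Step 4: 120 μL brought to 1440 μL → factor 1440/120 = 12
Overall dilution factor = 10 × 5 × 20 × 12 = 12000
Final = 1.00 M / 12000 = 8.333 × 10^-5 M = 83.3 μM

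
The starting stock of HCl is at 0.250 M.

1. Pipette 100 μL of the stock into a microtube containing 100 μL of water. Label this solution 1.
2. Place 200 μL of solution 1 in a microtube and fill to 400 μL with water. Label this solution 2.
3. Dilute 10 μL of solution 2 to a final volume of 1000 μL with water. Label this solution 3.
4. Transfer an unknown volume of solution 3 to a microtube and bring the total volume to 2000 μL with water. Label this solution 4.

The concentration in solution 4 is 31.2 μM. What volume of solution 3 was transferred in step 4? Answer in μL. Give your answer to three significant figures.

Step 1: 100 μL + 100 μL = 200 μL total → factor 200/100 = 2
Step 2: 200 μL brought to 400 μL → factor 400/200 = 2
Step 3: 10 μL brought to 1000 μL → factor 1000/10 = 100
Step 4: v brought to 2000 μL → factor = 2000 μL/v
Product of known-step factors = 400
Overall factor = 0.250 M / (31.2 μM) = 8012.8
Step-4 factor = 8012.8 / 400 = 20.032
v = 2000 μL / 20.032 = 99.8 μL

99.8 μL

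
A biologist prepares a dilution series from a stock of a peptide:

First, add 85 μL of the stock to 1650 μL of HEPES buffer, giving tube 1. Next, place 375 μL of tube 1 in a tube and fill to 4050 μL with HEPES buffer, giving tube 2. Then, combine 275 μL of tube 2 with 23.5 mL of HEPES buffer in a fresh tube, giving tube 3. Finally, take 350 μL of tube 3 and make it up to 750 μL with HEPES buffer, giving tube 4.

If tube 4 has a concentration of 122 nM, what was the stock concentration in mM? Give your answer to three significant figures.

Step 1: 85 μL + 1650 μL = 1735 μL total → factor 1735/85 = 20.412
Step 2: 375 μL brought to 4050 μL → factor 4050/375 = 10.8
Step 3: 275 μL + 23.5 mL = 23775 μL total → factor 23775/275 = 86.455
Step 4: 350 μL brought to 750 μL → factor 750/350 = 2.1429
Overall dilution factor = 20.412 × 10.8 × 86.455 × 2.1429 = 40840
Stock = 122 nM × 40840 = 4.982 × 10^6 nM = 4.98 mM

4.98 mM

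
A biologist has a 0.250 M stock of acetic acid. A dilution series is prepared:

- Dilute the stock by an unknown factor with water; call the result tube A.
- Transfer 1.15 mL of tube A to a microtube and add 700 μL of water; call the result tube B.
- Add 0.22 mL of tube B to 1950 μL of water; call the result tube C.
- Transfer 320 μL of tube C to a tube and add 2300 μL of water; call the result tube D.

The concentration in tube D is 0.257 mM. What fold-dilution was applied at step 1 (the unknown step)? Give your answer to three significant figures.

7.49-fold

Step 1: unknown factor x
Step 2: 1.15 mL + 700 μL = 1.85 mL total → factor 1.85/1.15 = 1.6087
Step 3: 0.22 mL + 1950 μL = 2.17 mL total → factor 2.17/0.22 = 9.8636
Step 4: 320 μL + 2300 μL = 2620 μL total → factor 2620/320 = 8.1875
Product of known-step factors = 129.92
Overall factor = 0.250 M / (0.257 mM) = 972.76
x = 972.76 / 129.92 = 7.49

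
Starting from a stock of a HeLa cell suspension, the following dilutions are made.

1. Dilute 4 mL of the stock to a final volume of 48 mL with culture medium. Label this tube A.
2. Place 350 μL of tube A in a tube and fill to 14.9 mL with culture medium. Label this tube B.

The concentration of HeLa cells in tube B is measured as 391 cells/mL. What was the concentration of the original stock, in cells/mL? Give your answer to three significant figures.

Step 1: 4 mL brought to 48 mL → factor 48/4 = 12
Step 2: 350 μL brought to 14.9 mL → factor 14900/350 = 42.571
Overall dilution factor = 12 × 42.571 = 510.86
Stock = 391 cells/mL × 510.86 = 2.00 × 10^5 cells/mL

2.00 × 10^5 cells/mL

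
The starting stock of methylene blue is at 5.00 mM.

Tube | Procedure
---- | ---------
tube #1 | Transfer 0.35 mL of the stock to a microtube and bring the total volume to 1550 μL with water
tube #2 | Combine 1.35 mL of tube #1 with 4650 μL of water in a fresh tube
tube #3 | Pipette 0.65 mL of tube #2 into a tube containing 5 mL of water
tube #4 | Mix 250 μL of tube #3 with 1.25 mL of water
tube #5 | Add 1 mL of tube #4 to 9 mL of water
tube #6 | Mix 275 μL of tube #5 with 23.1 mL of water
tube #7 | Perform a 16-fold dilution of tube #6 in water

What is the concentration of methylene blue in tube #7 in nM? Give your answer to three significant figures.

Step 1: 0.35 mL brought to 1550 μL → factor 1.55/0.35 = 4.4286
Step 2: 1.35 mL + 4650 μL = 6 mL total → factor 6/1.35 = 4.4444
Step 3: 0.65 mL + 5 mL = 5.65 mL total → factor 5.65/0.65 = 8.6923
Step 4: 250 μL + 1.25 mL = 1500 μL total → factor 1500/250 = 6
Step 5: 1 mL + 9 mL = 10 mL total → factor 10/1 = 10
Step 6: 275 μL + 23.1 mL = 23375 μL total → factor 23375/275 = 85
Step 7: 16-fold → factor 16
Overall dilution factor = 4.4286 × 4.4444 × 8.6923 × 6 × 10 × 85 × 16 = 1.3961 × 10^7
Final = 5.00 mM / 1.3961 × 10^7 = 3.581 × 10^-7 mM = 0.358 nM

0.358 nM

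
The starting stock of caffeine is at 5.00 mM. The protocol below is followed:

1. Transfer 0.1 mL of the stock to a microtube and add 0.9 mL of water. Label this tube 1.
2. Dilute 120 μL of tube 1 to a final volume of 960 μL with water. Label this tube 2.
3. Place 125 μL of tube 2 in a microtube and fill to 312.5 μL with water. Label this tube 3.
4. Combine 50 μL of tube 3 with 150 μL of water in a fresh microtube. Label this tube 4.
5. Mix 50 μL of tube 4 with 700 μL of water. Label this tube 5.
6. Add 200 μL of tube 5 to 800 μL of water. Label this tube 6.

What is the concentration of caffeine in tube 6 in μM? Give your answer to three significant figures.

0.0833 μM

Step 1: 0.1 mL + 0.9 mL = 1 mL total → factor 1/0.1 = 10
Step 2: 120 μL brought to 960 μL → factor 960/120 = 8
Step 3: 125 μL brought to 312.5 μL → factor 312.5/125 = 2.5
Step 4: 50 μL + 150 μL = 200 μL total → factor 200/50 = 4
Step 5: 50 μL + 700 μL = 750 μL total → factor 750/50 = 15
Step 6: 200 μL + 800 μL = 1000 μL total → factor 1000/200 = 5
Overall dilution factor = 10 × 8 × 2.5 × 4 × 15 × 5 = 60000
Final = 5.00 mM / 60000 = 8.333 × 10^-5 mM = 0.0833 μM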